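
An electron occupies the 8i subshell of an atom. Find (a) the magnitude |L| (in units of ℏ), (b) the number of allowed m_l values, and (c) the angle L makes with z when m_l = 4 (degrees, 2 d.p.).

|L| = √42 ℏ ≈ 6.481ℏ; 13 values; θ(m_l=4) ≈ 51.89°

8i means n = 8, l = 6.
|L| = ℏ√(6·7) = √42 ℏ ≈ 6.481ℏ.
There are 2l+1 = 13 values of m_l.
For m_l = 4: cos θ = 4/√42, θ ≈ 51.89°.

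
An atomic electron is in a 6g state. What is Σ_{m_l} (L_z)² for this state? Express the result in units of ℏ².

Σ(L_z)² = 60 ℏ²

6g means n = 6, l = 4.
m_l ∈ {-4, -3, -2, -1, 0, 1, 2, 3, 4}.
Σ m_l² = 2·(1 + 4 + 9 + 16) = 60.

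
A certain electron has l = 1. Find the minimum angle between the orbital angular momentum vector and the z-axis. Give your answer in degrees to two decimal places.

θ_min ≈ 45.00°

|L| = ℏ√(l(l+1)) = √2 ℏ.
The smallest angle corresponds to the largest L_z, i.e. m_l = l = 1, giving L_z = 1ℏ.
cos θ_min = 1/√2, so θ_min ≈ 45.00°.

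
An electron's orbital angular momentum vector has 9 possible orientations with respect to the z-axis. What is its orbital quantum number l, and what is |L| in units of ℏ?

l = 4, |L| = 2√5 ℏ ≈ 4.472ℏ

2l + 1 = 9 ⇒ l = 4.
Then |L| = √(l(l+1)) ℏ = 2√5 ℏ.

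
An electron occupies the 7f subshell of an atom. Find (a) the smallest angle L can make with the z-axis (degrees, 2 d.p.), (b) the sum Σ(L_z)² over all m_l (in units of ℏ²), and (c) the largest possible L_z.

7f means n = 7, l = 3.
cos θ_min = 3/√12, so θ_min ≈ 30.00°.
Σ m_l² = 28, so Σ(L_z)² = 28 ℏ².
L_z,max = lℏ = 3ℏ.

θ_min ≈ 30.00°; Σ(L_z)² = 28 ℏ²; L_z,max = 3ℏ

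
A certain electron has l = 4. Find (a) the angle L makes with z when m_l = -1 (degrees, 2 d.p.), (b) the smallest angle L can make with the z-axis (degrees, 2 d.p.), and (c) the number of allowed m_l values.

θ(m_l=-1) ≈ 102.92°; θ_min ≈ 26.57°; 9 values

For m_l = -1: cos θ = -1/√20, θ ≈ 102.92°.
cos θ_min = 4/√20, so θ_min ≈ 26.57°.
There are 2l+1 = 9 values of m_l.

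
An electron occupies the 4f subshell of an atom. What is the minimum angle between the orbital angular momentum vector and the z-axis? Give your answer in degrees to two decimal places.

θ_min ≈ 30.00°

4f means n = 4, l = 3.
|L| = ℏ√(l(l+1)) = 2√3 ℏ.
The smallest angle corresponds to the largest L_z, i.e. m_l = l = 3, giving L_z = 3ℏ.
cos θ_min = 3/√12, so θ_min ≈ 30.00°.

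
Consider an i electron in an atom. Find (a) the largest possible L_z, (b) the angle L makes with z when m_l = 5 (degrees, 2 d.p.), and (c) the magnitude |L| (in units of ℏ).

L_z,max = 6ℏ; θ(m_l=5) ≈ 39.51°; |L| = √42 ℏ ≈ 6.481ℏ

The letter i corresponds to l = 6.
L_z,max = lℏ = 6ℏ.
For m_l = 5: cos θ = 5/√42, θ ≈ 39.51°.
|L| = ℏ√(6·7) = √42 ℏ ≈ 6.481ℏ.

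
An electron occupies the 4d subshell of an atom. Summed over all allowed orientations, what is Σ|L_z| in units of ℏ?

Σ|L_z| = 6 ℏ

4d means n = 4, l = 2.
m_l ∈ {-2, -1, 0, 1, 2}.
Σ|m_l| = 2(1+2+…+2) = 6.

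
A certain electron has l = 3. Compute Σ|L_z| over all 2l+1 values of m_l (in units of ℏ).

The allowed m_l values are -3, -2, -1, 0, 1, 2, 3.
Σ|m_l| = l(l+1) = 12.

Σ|L_z| = 12 ℏ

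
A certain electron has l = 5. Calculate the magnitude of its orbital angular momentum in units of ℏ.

|L| = √30 ℏ ≈ 5.477ℏ

|L| = ℏ√(l(l+1)) = ℏ√(5·6) = √30 ℏ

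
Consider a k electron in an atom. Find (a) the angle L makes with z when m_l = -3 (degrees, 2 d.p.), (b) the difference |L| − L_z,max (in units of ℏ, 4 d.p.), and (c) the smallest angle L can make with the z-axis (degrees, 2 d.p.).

K corresponds to l = 7.
For m_l = -3: cos θ = -3/√56, θ ≈ 113.63°.
|L| − L_z,max = (2√14 − 7)ℏ ≈ 0.4833ℏ.
cos θ_min = 7/√56, so θ_min ≈ 20.70°.

θ(m_l=-3) ≈ 113.63°; |L|−L_z,max ≈ 0.4833ℏ; θ_min ≈ 20.70°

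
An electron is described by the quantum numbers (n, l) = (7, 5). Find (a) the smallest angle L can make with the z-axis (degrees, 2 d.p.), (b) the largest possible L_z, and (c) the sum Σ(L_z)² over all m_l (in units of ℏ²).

cos θ_min = 5/√30, so θ_min ≈ 24.09°.
L_z,max = lℏ = 5ℏ.
Σ m_l² = 110, so Σ(L_z)² = 110 ℏ².

θ_min ≈ 24.09°; L_z,max = 5ℏ; Σ(L_z)² = 110 ℏ²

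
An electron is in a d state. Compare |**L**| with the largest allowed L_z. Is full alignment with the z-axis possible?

A d state has l = 2.
|L| = √6 ℏ ≈ 2.4495ℏ, while L_z,max = lℏ = 2ℏ.
Since |L| > L_z,max, the vector can never point exactly along z; the closest it comes is θ_min = arccos(2/√6) ≈ 35.3°.

No: L_z,max = 2ℏ < |L| = √6 ℏ ≈ 2.449ℏ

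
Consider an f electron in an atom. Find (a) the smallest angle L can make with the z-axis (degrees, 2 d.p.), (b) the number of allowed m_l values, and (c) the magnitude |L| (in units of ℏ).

θ_min ≈ 30.00°; 7 values; |L| = 2√3 ℏ ≈ 3.464ℏ

For an f orbital, l = 3.
cos θ_min = 3/√12, so θ_min ≈ 30.00°.
There are 2l+1 = 7 values of m_l.
|L| = ℏ√(3·4) = 2√3 ℏ ≈ 3.464ℏ.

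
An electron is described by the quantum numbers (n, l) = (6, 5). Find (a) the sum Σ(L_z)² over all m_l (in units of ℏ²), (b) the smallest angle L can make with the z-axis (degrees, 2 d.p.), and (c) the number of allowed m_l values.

Σ m_l² = 110, so Σ(L_z)² = 110 ℏ².
cos θ_min = 5/√30, so θ_min ≈ 24.09°.
There are 2l+1 = 11 values of m_l.

Σ(L_z)² = 110 ℏ²; θ_min ≈ 24.09°; 11 values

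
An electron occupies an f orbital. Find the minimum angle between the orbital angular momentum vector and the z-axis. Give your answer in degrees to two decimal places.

For an f orbital, l = 3.
|L| = √(l(l+1)) ℏ = 2√3 ℏ.
The smallest angle corresponds to the largest L_z, i.e. m_l = l = 3, giving L_z = 3ℏ.
cos θ_min = 3/√12, so θ_min ≈ 30.00°.

θ_min ≈ 30.00°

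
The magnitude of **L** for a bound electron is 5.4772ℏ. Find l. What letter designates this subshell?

l = 5 (h orbital)

|L| = ℏ√(l(l+1)), so l(l+1) = 30.
The positive root is l = 5.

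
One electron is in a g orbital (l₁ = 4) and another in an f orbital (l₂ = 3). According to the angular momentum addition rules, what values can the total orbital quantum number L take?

L runs from |4 − 3| = 1 to 4 + 3 = 7.
Allowed values: L = 1, 2, 3, 4, 5, 6, 7.

L = 1, 2, 3, 4, 5, 6, 7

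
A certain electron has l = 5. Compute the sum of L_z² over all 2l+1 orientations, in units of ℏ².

m_l ∈ {-5, -4, -3, -2, -1, 0, 1, 2, 3, 4, 5}.
Σ m_l² = 2·(1 + 4 + 9 + 16 + 25) = 110.

Σ(L_z)² = 110 ℏ²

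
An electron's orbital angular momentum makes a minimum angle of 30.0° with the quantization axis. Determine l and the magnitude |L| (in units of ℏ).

cos θ_min = l/√(l(l+1)) = √(l/(l+1)), so l/(l+1) = cos²(30.0°) = 0.7500.
Solving: l = 3.
Then |L| = ℏ√(3·4) = 2√3 ℏ.

l = 3, |L| = 2√3 ℏ ≈ 3.464ℏ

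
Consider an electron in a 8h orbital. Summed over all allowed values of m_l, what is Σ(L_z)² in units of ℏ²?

8h means n = 8, l = 5.
The allowed m_l values are -5, -4, -3, -2, -1, 0, 1, 2, 3, 4, 5.
Σ m_l² = l(l+1)(2l+1)/3 = 5·6·11/3 = 110.

Σ(L_z)² = 110 ℏ²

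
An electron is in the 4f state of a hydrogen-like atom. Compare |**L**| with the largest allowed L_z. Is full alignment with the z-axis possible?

No: L_z,max = 3ℏ < |L| = 2√3 ℏ ≈ 3.464ℏ

For 4f, l = 3.
|L| = 2√3 ℏ ≈ 3.4641ℏ, while L_z,max = lℏ = 3ℏ.
Since |L| > L_z,max, the vector can never point exactly along z; the closest it comes is θ_min = arccos(3/√12) ≈ 30.0°.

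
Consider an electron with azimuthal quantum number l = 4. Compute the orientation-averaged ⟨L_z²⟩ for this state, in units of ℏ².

⟨L_z²⟩ = 6.667 ℏ²

The allowed m_l values are -4, -3, -2, -1, 0, 1, 2, 3, 4.
⟨L_z²⟩ = ℏ²·(Σ m_l²)/(2l+1) = ℏ²·60/9 = 6.667ℏ².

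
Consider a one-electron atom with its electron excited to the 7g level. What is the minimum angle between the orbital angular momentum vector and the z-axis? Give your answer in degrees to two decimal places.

θ_min ≈ 26.57°

The 7g level has l = 4.
|L| = √(l(l+1)) ℏ = 2√5 ℏ.
The smallest angle corresponds to the largest L_z, i.e. m_l = l = 4, giving L_z = 4ℏ.
cos θ_min = 4/√20, so θ_min ≈ 26.57°.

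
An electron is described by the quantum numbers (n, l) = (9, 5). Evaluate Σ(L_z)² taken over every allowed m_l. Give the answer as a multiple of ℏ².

m_l ∈ {-5, -4, -3, -2, -1, 0, 1, 2, 3, 4, 5}.
Σ m_l² = l(l+1)(2l+1)/3 = 5·6·11/3 = 110.

Σ(L_z)² = 110 ℏ²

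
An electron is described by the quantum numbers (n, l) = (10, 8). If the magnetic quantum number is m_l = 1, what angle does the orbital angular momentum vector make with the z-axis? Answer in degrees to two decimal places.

θ ≈ 83.23°

|L| = √(l(l+1)) ℏ = 6√2 ℏ.
L_z = m_l ℏ = 1ℏ.
cos θ = L_z/|L| = 1/√72, so θ ≈ 83.23°.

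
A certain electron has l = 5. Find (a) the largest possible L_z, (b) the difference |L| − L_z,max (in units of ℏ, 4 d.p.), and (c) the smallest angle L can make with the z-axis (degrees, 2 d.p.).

L_z,max = 5ℏ; |L|−L_z,max ≈ 0.4772ℏ; θ_min ≈ 24.09°

L_z,max = lℏ = 5ℏ.
|L| − L_z,max = (√30 − 5)ℏ ≈ 0.4772ℏ.
cos θ_min = 5/√30, so θ_min ≈ 24.09°.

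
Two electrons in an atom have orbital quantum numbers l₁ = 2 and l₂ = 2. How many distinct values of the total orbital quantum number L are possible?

Angular momentum addition gives L = |l₁ − l₂|, …, l₁ + l₂.
Allowed values: L = 0, 1, 2, 3, 4.
That is 5 values.

5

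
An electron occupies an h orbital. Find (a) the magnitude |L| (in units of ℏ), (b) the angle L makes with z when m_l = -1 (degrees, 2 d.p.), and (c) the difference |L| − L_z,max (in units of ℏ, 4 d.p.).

|L| = √30 ℏ ≈ 5.477ℏ; θ(m_l=-1) ≈ 100.52°; |L|−L_z,max ≈ 0.4772ℏ

An h state has l = 5.
|L| = ℏ√(5·6) = √30 ℏ ≈ 5.477ℏ.
For m_l = -1: cos θ = -1/√30, θ ≈ 100.52°.
|L| − L_z,max = (√30 − 5)ℏ ≈ 0.4772ℏ.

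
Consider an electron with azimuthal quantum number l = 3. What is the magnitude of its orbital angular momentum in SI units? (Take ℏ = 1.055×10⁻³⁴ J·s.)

|L| = 3.655×10⁻³⁴ J·s

|L| = ℏ√(l(l+1)) = ℏ√(3·4) = 2√3 ℏ
Numerically, |L| = 3.464 × (1.055×10⁻³⁴ J·s) = 3.655×10⁻³⁴ J·s.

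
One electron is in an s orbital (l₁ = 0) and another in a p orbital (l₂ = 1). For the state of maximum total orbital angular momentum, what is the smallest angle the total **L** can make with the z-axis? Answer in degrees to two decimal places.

Angular momentum addition gives L = |l₁ − l₂|, …, l₁ + l₂.
Allowed values: L = 1.
The maximum is L = 1, with |L_tot| = ℏ√(1·2) = √2 ℏ.
The minimum angle with z is arccos(1/√2) ≈ 45.00°.

θ_min ≈ 45.00°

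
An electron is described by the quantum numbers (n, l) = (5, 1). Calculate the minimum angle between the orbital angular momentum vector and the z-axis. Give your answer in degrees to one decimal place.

|L| = √(l(l+1)) ℏ = √2 ℏ.
The smallest angle corresponds to the largest L_z, i.e. m_l = l = 1, giving L_z = 1ℏ.
cos θ_min = 1/√2, so θ_min ≈ 45.0°.

θ_min ≈ 45.0°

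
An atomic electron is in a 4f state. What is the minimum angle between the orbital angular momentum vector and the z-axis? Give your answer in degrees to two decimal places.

θ_min ≈ 30.00°

4f means n = 4, l = 3.
|L| = √(l(l+1)) ℏ = 2√3 ℏ.
The smallest angle corresponds to the largest L_z, i.e. m_l = l = 3, giving L_z = 3ℏ.
cos θ_min = 3/√12, so θ_min ≈ 30.00°.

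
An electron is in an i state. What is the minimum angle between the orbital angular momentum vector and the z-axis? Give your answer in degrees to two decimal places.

The letter i corresponds to l = 6.
|L|² = l(l+1)ℏ² = 42ℏ², so |L| = √42 ℏ.
The smallest angle corresponds to the largest L_z, i.e. m_l = l = 6, giving L_z = 6ℏ.
cos θ_min = 6/√42, so θ_min ≈ 22.21°.

θ_min ≈ 22.21°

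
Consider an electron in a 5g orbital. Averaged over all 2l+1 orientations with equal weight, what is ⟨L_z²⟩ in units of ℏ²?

⟨L_z²⟩ = 6.667 ℏ²

5g means n = 5, l = 4.
m_l ∈ {-4, -3, -2, -1, 0, 1, 2, 3, 4}.
⟨L_z²⟩ = ℏ²·l(l+1)/3 = 6.667ℏ².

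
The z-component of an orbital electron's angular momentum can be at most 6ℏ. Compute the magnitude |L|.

L_z,max = lℏ, so l = 6.
|L| = ℏ√(l(l+1)) = √42 ℏ.

|L| = √42 ℏ ≈ 6.481ℏ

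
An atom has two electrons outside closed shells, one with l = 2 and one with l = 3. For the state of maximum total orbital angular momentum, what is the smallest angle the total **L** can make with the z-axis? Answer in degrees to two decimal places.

θ_min ≈ 24.09°

By the triangle rule, |l₁ − l₂| ≤ L ≤ l₁ + l₂.
L ∈ {1, 2, 3, 4, 5}.
The maximum is L = 5, with |L_tot| = ℏ√(5·6) = √30 ℏ.
The minimum angle with z is arccos(5/√30) ≈ 24.09°.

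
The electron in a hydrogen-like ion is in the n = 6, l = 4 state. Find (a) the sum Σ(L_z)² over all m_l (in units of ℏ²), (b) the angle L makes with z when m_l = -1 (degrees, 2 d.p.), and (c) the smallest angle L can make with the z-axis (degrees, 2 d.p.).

Σ(L_z)² = 60 ℏ²; θ(m_l=-1) ≈ 102.92°; θ_min ≈ 26.57°

Σ m_l² = 60, so Σ(L_z)² = 60 ℏ².
For m_l = -1: cos θ = -1/√20, θ ≈ 102.92°.
cos θ_min = 4/√20, so θ_min ≈ 26.57°.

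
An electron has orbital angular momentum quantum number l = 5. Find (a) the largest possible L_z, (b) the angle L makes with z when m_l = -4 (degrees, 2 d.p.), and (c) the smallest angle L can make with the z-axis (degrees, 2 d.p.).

L_z,max = lℏ = 5ℏ.
For m_l = -4: cos θ = -4/√30, θ ≈ 136.91°.
cos θ_min = 5/√30, so θ_min ≈ 24.09°.

L_z,max = 5ℏ; θ(m_l=-4) ≈ 136.91°; θ_min ≈ 24.09°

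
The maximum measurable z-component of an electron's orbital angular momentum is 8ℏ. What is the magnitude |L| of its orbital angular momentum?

Since max m_l = l, l = 8.
Then |L| = ℏ√(8·9) = 6√2 ℏ.

|L| = 6√2 ℏ ≈ 8.485ℏ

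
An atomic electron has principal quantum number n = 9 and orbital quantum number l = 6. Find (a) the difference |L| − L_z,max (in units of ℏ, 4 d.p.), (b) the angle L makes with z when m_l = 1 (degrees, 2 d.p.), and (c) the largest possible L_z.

|L|−L_z,max ≈ 0.4807ℏ; θ(m_l=1) ≈ 81.12°; L_z,max = 6ℏ

|L| − L_z,max = (√42 − 6)ℏ ≈ 0.4807ℏ.
For m_l = 1: cos θ = 1/√42, θ ≈ 81.12°.
L_z,max = lℏ = 6ℏ.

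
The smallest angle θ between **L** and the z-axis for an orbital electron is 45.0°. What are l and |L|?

cos²θ_min = l/(l+1) = 0.5000.
l = cos²θ/sin²θ ≈ 1.
Then |L| = ℏ√(1·2) = √2 ℏ.

l = 1, |L| = √2 ℏ ≈ 1.414ℏ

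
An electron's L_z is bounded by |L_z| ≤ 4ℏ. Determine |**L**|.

|L| = 2√5 ℏ ≈ 4.472ℏ

Since max m_l = l, l = 4.
Then |L| = ℏ√(4·5) = 2√5 ℏ.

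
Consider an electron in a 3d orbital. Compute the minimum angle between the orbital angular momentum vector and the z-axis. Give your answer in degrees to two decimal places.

θ_min ≈ 35.26°

3d means n = 3, l = 2.
|L| = √(l(l+1)) ℏ = √6 ℏ.
The smallest angle corresponds to the largest L_z, i.e. m_l = l = 2, giving L_z = 2ℏ.
cos θ_min = 2/√6, so θ_min ≈ 35.26°.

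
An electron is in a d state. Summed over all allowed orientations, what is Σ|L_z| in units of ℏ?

Σ|L_z| = 6 ℏ

A d state has l = 2.
The allowed m_l values are -2, -1, 0, 1, 2.
Σ|m_l| = 2·2(2+1)/2 = 6.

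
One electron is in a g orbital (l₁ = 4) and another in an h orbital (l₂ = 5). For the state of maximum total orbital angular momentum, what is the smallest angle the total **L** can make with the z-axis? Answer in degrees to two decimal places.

The total orbital quantum number L ranges from |l₁ − l₂| to l₁ + l₂ in integer steps.
So L can be 1, 2, 3, 4, 5, 6, 7, 8, 9.
The maximum is L = 9, with |L_tot| = ℏ√(9·10) = 3√10 ℏ.
The minimum angle with z is arccos(9/√90) ≈ 18.43°.

θ_min ≈ 18.43°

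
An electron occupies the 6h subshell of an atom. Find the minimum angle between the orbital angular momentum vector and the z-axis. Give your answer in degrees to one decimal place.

θ_min ≈ 24.1°

For 6h, l = 5.
|L| = ℏ√(l(l+1)) = √30 ℏ.
The smallest angle corresponds to the largest L_z, i.e. m_l = l = 5, giving L_z = 5ℏ.
cos θ_min = 5/√30, so θ_min ≈ 24.1°.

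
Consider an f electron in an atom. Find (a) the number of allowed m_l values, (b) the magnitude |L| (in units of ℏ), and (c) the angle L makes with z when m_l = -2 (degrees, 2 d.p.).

7 values; |L| = 2√3 ℏ ≈ 3.464ℏ; θ(m_l=-2) ≈ 125.26°

For an f orbital, l = 3.
There are 2l+1 = 7 values of m_l.
|L| = ℏ√(3·4) = 2√3 ℏ ≈ 3.464ℏ.
For m_l = -2: cos θ = -2/√12, θ ≈ 125.26°.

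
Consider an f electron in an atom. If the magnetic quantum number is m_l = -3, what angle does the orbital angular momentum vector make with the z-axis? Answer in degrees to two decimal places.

θ ≈ 150.00°

An f state has l = 3.
|L| = √(l(l+1)) ℏ = 2√3 ℏ.
L_z = m_l ℏ = −3ℏ.
cos θ = L_z/|L| = -3/√12, so θ ≈ 150.00°.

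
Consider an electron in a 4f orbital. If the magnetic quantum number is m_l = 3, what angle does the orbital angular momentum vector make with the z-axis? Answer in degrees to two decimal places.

θ ≈ 30.00°

The 4f subshell has l = 3.
|L| = √(l(l+1)) ℏ = 2√3 ℏ.
L_z = m_l ℏ = 3ℏ.
cos θ = L_z/|L| = 3/√12, so θ ≈ 30.00°.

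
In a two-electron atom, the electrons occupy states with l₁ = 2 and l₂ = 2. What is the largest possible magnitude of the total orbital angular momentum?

|L_tot|_max = 2√5 ℏ ≈ 4.472ℏ

The total orbital quantum number L ranges from |l₁ − l₂| to l₁ + l₂ in integer steps.
So L can be 0, 1, 2, 3, 4.
The largest magnitude corresponds to L = 4: |L_tot| = ℏ√(4·5) = 2√5 ℏ.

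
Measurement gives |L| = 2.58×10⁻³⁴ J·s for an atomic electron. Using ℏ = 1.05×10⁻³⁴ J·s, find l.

l = 2

|L|/ℏ = (2.58×10⁻³⁴)/(1.05×10⁻³⁴) ≈ 2.457.
Set l(l+1) = 6.04; the integer solution is l = 2.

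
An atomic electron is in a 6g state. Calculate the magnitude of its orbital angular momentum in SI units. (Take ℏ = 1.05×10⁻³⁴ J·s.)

6g means n = 6, l = 4.
|L| = ℏ√(l(l+1)) = ℏ√(4·5) = 2√5 ℏ
Numerically, |L| = 4.472 × (1.05×10⁻³⁴ J·s) = 4.70×10⁻³⁴ J·s.

|L| = 4.70×10⁻³⁴ J·s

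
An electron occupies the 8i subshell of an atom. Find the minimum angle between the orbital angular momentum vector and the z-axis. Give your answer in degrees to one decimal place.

The 8i subshell has l = 6.
|L|² = l(l+1)ℏ² = 42ℏ², so |L| = √42 ℏ.
The smallest angle corresponds to the largest L_z, i.e. m_l = l = 6, giving L_z = 6ℏ.
cos θ_min = 6/√42, so θ_min ≈ 22.2°.

θ_min ≈ 22.2°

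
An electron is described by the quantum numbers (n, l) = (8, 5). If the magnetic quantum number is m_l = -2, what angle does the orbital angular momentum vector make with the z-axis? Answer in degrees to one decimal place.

θ ≈ 111.4°

|L|² = l(l+1)ℏ² = 30ℏ², so |L| = √30 ℏ.
L_z = m_l ℏ = −2ℏ.
cos θ = L_z/|L| = -2/√30, so θ ≈ 111.4°.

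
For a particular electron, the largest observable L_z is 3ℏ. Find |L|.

L_z,max = lℏ, so l = 3.
|L| = ℏ√(l(l+1)) = 2√3 ℏ.

|L| = 2√3 ℏ ≈ 3.464ℏ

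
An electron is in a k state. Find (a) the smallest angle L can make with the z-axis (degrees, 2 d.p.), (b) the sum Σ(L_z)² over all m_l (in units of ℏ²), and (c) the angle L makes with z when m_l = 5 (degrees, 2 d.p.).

θ_min ≈ 20.70°; Σ(L_z)² = 280 ℏ²; θ(m_l=5) ≈ 48.08°

A k state has l = 7.
cos θ_min = 7/√56, so θ_min ≈ 20.70°.
Σ m_l² = 280, so Σ(L_z)² = 280 ℏ².
For m_l = 5: cos θ = 5/√56, θ ≈ 48.08°.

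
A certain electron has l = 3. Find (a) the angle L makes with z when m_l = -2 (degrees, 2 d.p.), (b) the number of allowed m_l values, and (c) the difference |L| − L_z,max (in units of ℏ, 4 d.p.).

For m_l = -2: cos θ = -2/√12, θ ≈ 125.26°.
There are 2l+1 = 7 values of m_l.
|L| − L_z,max = (2√3 − 3)ℏ ≈ 0.4641ℏ.

θ(m_l=-2) ≈ 125.26°; 7 values; |L|−L_z,max ≈ 0.4641ℏ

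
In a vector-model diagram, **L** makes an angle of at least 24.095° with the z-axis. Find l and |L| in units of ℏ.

cos θ_min = l/√(l(l+1)) = √(l/(l+1)), so l/(l+1) = cos²(24.095°) = 0.8333.
Solving: l = 5.
Then |L| = ℏ√(5·6) = √30 ℏ.

l = 5, |L| = √30 ℏ ≈ 5.477ℏ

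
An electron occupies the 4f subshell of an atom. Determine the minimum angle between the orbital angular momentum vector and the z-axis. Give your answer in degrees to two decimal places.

The 4f subshell has l = 3.
|L| = ℏ√(l(l+1)) = 2√3 ℏ.
The smallest angle corresponds to the largest L_z, i.e. m_l = l = 3, giving L_z = 3ℏ.
cos θ_min = 3/√12, so θ_min ≈ 30.00°.

θ_min ≈ 30.00°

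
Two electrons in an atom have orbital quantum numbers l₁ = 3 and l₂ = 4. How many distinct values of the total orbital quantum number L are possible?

By the triangle rule, |l₁ − l₂| ≤ L ≤ l₁ + l₂.
So L can be 1, 2, 3, 4, 5, 6, 7.
That is 7 values.

7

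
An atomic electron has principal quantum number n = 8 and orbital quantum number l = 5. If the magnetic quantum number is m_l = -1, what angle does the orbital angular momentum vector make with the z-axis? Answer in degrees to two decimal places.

θ ≈ 100.52°

|L| = √(l(l+1)) ℏ = √30 ℏ.
L_z = m_l ℏ = −1ℏ.
cos θ = L_z/|L| = -1/√30, so θ ≈ 100.52°.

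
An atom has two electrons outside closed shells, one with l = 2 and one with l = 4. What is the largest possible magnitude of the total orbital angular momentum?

|L_tot|_max = √42 ℏ ≈ 6.481ℏ

By the triangle rule, |l₁ − l₂| ≤ L ≤ l₁ + l₂.
Allowed values: L = 2, 3, 4, 5, 6.
The largest magnitude corresponds to L = 6: |L_tot| = ℏ√(6·7) = √42 ℏ.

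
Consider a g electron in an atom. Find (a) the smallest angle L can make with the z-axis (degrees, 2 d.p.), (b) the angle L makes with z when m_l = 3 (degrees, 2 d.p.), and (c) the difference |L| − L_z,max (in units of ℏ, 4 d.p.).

θ_min ≈ 26.57°; θ(m_l=3) ≈ 47.87°; |L|−L_z,max ≈ 0.4721ℏ

For a g orbital, l = 4.
cos θ_min = 4/√20, so θ_min ≈ 26.57°.
For m_l = 3: cos θ = 3/√20, θ ≈ 47.87°.
|L| − L_z,max = (2√5 − 4)ℏ ≈ 0.4721ℏ.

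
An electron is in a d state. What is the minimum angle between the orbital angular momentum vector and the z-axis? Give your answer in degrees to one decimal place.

For a d orbital, l = 2.
|L| = √(l(l+1)) ℏ = √6 ℏ.
The smallest angle corresponds to the largest L_z, i.e. m_l = l = 2, giving L_z = 2ℏ.
cos θ_min = 2/√6, so θ_min ≈ 35.3°.

θ_min ≈ 35.3°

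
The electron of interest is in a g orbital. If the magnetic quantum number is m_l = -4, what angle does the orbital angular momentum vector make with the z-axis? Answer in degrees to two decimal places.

A g state has l = 4.
|L| = ℏ√(l(l+1)) = 2√5 ℏ.
L_z = m_l ℏ = −4ℏ.
cos θ = L_z/|L| = -4/√20, so θ ≈ 153.43°.

θ ≈ 153.43°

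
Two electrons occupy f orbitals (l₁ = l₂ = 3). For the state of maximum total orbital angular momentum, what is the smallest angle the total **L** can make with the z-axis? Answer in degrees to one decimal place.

θ_min ≈ 22.2°

The total orbital quantum number L ranges from |l₁ − l₂| to l₁ + l₂ in integer steps.
So L can be 0, 1, 2, 3, 4, 5, 6.
The maximum is L = 6, with |L_tot| = ℏ√(6·7) = √42 ℏ.
The minimum angle with z is arccos(6/√42) ≈ 22.2°.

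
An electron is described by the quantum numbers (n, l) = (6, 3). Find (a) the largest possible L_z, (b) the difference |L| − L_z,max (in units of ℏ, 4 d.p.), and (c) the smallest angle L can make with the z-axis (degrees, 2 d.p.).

L_z,max = 3ℏ; |L|−L_z,max ≈ 0.4641ℏ; θ_min ≈ 30.00°

L_z,max = lℏ = 3ℏ.
|L| − L_z,max = (2√3 − 3)ℏ ≈ 0.4641ℏ.
cos θ_min = 3/√12, so θ_min ≈ 30.00°.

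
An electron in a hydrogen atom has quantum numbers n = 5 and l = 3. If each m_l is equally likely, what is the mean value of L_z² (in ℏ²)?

The allowed m_l values are -3, -2, -1, 0, 1, 2, 3.
⟨L_z²⟩ = ℏ²·(Σ m_l²)/(2l+1) = ℏ²·28/7 = 4ℏ².

⟨L_z²⟩ = 4 ℏ²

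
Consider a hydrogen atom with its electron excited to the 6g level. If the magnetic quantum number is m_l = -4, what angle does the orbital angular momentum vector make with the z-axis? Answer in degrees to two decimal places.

The 6g level has l = 4.
|L| = √(l(l+1)) ℏ = 2√5 ℏ.
L_z = m_l ℏ = −4ℏ.
cos θ = L_z/|L| = -4/√20, so θ ≈ 153.43°.

θ ≈ 153.43°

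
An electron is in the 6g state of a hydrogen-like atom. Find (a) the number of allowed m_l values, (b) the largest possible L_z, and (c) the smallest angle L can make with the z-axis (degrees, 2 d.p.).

6g means n = 6, l = 4.
There are 2l+1 = 9 values of m_l.
L_z,max = lℏ = 4ℏ.
cos θ_min = 4/√20, so θ_min ≈ 26.57°.

9 values; L_z,max = 4ℏ; θ_min ≈ 26.57°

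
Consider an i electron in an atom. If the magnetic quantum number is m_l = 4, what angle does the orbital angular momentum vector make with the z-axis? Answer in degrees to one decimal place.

An i state has l = 6.
|L|² = l(l+1)ℏ² = 42ℏ², so |L| = √42 ℏ.
L_z = m_l ℏ = 4ℏ.
cos θ = L_z/|L| = 4/√42, so θ ≈ 51.9°.

θ ≈ 51.9°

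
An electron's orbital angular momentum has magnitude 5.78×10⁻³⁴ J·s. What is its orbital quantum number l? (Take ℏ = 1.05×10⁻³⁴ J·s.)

In units of ℏ, |L| ≈ 5.505.
l(l+1) ≈ 5.505² ≈ 30.30, so l = 5.

l = 5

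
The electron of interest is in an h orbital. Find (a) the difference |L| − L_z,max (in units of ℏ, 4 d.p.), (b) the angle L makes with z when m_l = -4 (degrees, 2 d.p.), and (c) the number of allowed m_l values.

An h state has l = 5.
|L| − L_z,max = (√30 − 5)ℏ ≈ 0.4772ℏ.
For m_l = -4: cos θ = -4/√30, θ ≈ 136.91°.
There are 2l+1 = 11 values of m_l.

|L|−L_z,max ≈ 0.4772ℏ; θ(m_l=-4) ≈ 136.91°; 11 values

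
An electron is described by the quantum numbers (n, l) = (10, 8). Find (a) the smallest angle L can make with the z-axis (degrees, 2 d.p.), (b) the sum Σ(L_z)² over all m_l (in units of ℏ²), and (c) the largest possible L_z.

θ_min ≈ 19.47°; Σ(L_z)² = 408 ℏ²; L_z,max = 8ℏ

cos θ_min = 8/√72, so θ_min ≈ 19.47°.
Σ m_l² = 408, so Σ(L_z)² = 408 ℏ².
L_z,max = lℏ = 8ℏ.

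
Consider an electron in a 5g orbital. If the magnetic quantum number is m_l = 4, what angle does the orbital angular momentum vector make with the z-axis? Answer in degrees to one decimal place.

5g means n = 5, l = 4.
|L|² = l(l+1)ℏ² = 20ℏ², so |L| = 2√5 ℏ.
L_z = m_l ℏ = 4ℏ.
cos θ = L_z/|L| = 4/√20, so θ ≈ 26.6°.

θ ≈ 26.6°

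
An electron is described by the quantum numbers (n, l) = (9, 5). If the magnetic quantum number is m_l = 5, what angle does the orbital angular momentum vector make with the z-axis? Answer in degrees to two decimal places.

θ ≈ 24.09°

|L|² = l(l+1)ℏ² = 30ℏ², so |L| = √30 ℏ.
L_z = m_l ℏ = 5ℏ.
cos θ = L_z/|L| = 5/√30, so θ ≈ 24.09°.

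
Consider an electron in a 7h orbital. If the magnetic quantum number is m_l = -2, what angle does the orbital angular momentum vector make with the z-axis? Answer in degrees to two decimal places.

θ ≈ 111.42°

7h means n = 7, l = 5.
|L| = √(l(l+1)) ℏ = √30 ℏ.
L_z = m_l ℏ = −2ℏ.
cos θ = L_z/|L| = -2/√30, so θ ≈ 111.42°.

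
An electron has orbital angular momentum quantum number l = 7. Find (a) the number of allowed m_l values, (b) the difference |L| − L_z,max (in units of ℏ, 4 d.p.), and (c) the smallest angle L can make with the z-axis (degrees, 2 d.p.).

There are 2l+1 = 15 values of m_l.
|L| − L_z,max = (2√14 − 7)ℏ ≈ 0.4833ℏ.
cos θ_min = 7/√56, so θ_min ≈ 20.70°.

15 values; |L|−L_z,max ≈ 0.4833ℏ; θ_min ≈ 20.70°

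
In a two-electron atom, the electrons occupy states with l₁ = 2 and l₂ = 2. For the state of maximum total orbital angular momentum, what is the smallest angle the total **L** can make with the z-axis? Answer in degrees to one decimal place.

By the triangle rule, |l₁ − l₂| ≤ L ≤ l₁ + l₂.
So L can be 0, 1, 2, 3, 4.
The maximum is L = 4, with |L_tot| = ℏ√(4·5) = 2√5 ℏ.
The minimum angle with z is arccos(4/√20) ≈ 26.6°.

θ_min ≈ 26.6°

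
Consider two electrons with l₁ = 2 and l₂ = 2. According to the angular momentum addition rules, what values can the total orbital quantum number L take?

Angular momentum addition gives L = |l₁ − l₂|, …, l₁ + l₂.
So L can be 0, 1, 2, 3, 4.

L = 0, 1, 2, 3, 4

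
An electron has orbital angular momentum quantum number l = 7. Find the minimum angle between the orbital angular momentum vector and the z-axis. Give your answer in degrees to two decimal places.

θ_min ≈ 20.70°

|L|² = l(l+1)ℏ² = 56ℏ², so |L| = 2√14 ℏ.
The smallest angle corresponds to the largest L_z, i.e. m_l = l = 7, giving L_z = 7ℏ.
cos θ_min = 7/√56, so θ_min ≈ 20.70°.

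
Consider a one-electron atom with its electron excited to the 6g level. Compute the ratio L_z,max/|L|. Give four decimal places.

L_z,max/|L| = 0.8944

The 6g level has l = 4.
|L| = 2√5 ℏ ≈ 4.4721ℏ, while L_z,max = lℏ = 4ℏ.
L_z,max/|L| = 4/√20 = 0.8944.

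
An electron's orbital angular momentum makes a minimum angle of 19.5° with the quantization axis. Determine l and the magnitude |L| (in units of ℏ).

l = 8, |L| = 6√2 ℏ ≈ 8.485ℏ

cos θ_min = l/√(l(l+1)) = √(l/(l+1)), so l/(l+1) = cos²(19.5°) = 0.8886.
Solving: l = 8.
Then |L| = ℏ√(8·9) = 6√2 ℏ.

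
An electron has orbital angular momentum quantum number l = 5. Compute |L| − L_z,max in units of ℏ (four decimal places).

|L| = √30 ℏ ≈ 5.4772ℏ, while L_z,max = lℏ = 5ℏ.
The difference is (√30 − 5)ℏ ≈ 0.4772ℏ.

|L| − L_z,max ≈ 0.4772ℏ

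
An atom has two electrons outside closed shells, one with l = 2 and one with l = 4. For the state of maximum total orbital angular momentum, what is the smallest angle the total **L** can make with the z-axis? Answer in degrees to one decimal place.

θ_min ≈ 22.2°

By the triangle rule, |l₁ − l₂| ≤ L ≤ l₁ + l₂.
Allowed values: L = 2, 3, 4, 5, 6.
The maximum is L = 6, with |L_tot| = ℏ√(6·7) = √42 ℏ.
The minimum angle with z is arccos(6/√42) ≈ 22.2°.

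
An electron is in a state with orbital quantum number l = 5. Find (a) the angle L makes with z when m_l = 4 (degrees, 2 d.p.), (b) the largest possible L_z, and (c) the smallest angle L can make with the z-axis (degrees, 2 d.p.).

θ(m_l=4) ≈ 43.09°; L_z,max = 5ℏ; θ_min ≈ 24.09°

For m_l = 4: cos θ = 4/√30, θ ≈ 43.09°.
L_z,max = lℏ = 5ℏ.
cos θ_min = 5/√30, so θ_min ≈ 24.09°.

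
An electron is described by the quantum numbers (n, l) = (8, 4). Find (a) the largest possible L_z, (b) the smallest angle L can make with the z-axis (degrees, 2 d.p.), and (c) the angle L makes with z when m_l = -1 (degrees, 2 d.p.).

L_z,max = 4ℏ; θ_min ≈ 26.57°; θ(m_l=-1) ≈ 102.92°

L_z,max = lℏ = 4ℏ.
cos θ_min = 4/√20, so θ_min ≈ 26.57°.
For m_l = -1: cos θ = -1/√20, θ ≈ 102.92°.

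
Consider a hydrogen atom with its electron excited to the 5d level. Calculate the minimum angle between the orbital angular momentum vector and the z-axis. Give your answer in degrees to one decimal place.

θ_min ≈ 35.3°

The 5d level has l = 2.
|L| = √(l(l+1)) ℏ = √6 ℏ.
The smallest angle corresponds to the largest L_z, i.e. m_l = l = 2, giving L_z = 2ℏ.
cos θ_min = 2/√6, so θ_min ≈ 35.3°.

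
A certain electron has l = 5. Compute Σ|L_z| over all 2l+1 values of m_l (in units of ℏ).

m_l runs from −5 to 5, i.e. {-5, -4, -3, -2, -1, 0, 1, 2, 3, 4, 5}.
Σ|m_l| = 2·5(5+1)/2 = 30.

Σ|L_z| = 30 ℏ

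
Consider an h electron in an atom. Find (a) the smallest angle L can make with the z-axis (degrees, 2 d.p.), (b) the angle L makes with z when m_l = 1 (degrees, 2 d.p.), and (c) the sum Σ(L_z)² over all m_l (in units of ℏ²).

θ_min ≈ 24.09°; θ(m_l=1) ≈ 79.48°; Σ(L_z)² = 110 ℏ²

An h state has l = 5.
cos θ_min = 5/√30, so θ_min ≈ 24.09°.
For m_l = 1: cos θ = 1/√30, θ ≈ 79.48°.
Σ m_l² = 110, so Σ(L_z)² = 110 ℏ².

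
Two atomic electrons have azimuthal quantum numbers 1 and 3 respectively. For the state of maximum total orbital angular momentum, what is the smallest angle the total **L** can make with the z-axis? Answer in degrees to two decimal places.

By the triangle rule, |l₁ − l₂| ≤ L ≤ l₁ + l₂.
L ∈ {2, 3, 4}.
The maximum is L = 4, with |L_tot| = ℏ√(4·5) = 2√5 ℏ.
The minimum angle with z is arccos(4/√20) ≈ 26.57°.

θ_min ≈ 26.57°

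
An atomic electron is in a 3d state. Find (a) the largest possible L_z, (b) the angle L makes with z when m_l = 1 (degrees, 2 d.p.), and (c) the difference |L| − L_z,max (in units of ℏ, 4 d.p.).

3d means n = 3, l = 2.
L_z,max = lℏ = 2ℏ.
For m_l = 1: cos θ = 1/√6, θ ≈ 65.91°.
|L| − L_z,max = (√6 − 2)ℏ ≈ 0.4495ℏ.

L_z,max = 2ℏ; θ(m_l=1) ≈ 65.91°; |L|−L_z,max ≈ 0.4495ℏ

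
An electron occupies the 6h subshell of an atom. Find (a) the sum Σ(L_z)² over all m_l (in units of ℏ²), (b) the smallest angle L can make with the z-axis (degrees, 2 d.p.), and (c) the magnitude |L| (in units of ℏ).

6h means n = 6, l = 5.
Σ m_l² = 110, so Σ(L_z)² = 110 ℏ².
cos θ_min = 5/√30, so θ_min ≈ 24.09°.
|L| = ℏ√(5·6) = √30 ℏ ≈ 5.477ℏ.

Σ(L_z)² = 110 ℏ²; θ_min ≈ 24.09°; |L| = √30 ℏ ≈ 5.477ℏ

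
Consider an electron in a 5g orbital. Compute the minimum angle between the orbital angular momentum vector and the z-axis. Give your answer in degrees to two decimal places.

5g means n = 5, l = 4.
|L| = √(l(l+1)) ℏ = 2√5 ℏ.
The smallest angle corresponds to the largest L_z, i.e. m_l = l = 4, giving L_z = 4ℏ.
cos θ_min = 4/√20, so θ_min ≈ 26.57°.

θ_min ≈ 26.57°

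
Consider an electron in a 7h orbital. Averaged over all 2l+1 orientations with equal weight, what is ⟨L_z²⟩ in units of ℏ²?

7h means n = 7, l = 5.
The allowed m_l values are -5, -4, -3, -2, -1, 0, 1, 2, 3, 4, 5.
⟨L_z²⟩ = ℏ²·(Σ m_l²)/(2l+1) = ℏ²·110/11 = 10ℏ².

⟨L_z²⟩ = 10 ℏ²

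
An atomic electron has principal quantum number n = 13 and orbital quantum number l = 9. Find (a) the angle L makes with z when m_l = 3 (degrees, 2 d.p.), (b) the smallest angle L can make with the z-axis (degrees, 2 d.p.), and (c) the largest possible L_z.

For m_l = 3: cos θ = 3/√90, θ ≈ 71.57°.
cos θ_min = 9/√90, so θ_min ≈ 18.43°.
L_z,max = lℏ = 9ℏ.

θ(m_l=3) ≈ 71.57°; θ_min ≈ 18.43°; L_z,max = 9ℏ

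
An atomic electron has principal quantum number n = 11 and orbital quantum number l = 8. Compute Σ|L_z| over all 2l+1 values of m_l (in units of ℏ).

Σ|L_z| = 72 ℏ

The allowed m_l values are -8, -7, -6, -5, -4, -3, -2, -1, 0, 1, 2, 3, 4, 5, 6, 7, 8.
Σ|m_l| = 2(1+2+…+8) = 72.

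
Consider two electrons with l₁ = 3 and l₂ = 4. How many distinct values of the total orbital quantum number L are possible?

7

The total orbital quantum number L ranges from |l₁ − l₂| to l₁ + l₂ in integer steps.
So L can be 1, 2, 3, 4, 5, 6, 7.
That is 7 values.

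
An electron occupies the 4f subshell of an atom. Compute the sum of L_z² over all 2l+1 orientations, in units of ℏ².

For 4f, l = 3.
m_l ∈ {-3, -2, -1, 0, 1, 2, 3}.
Summing m² from −3 to 3: Σ m_l² = 28.

Σ(L_z)² = 28 ℏ²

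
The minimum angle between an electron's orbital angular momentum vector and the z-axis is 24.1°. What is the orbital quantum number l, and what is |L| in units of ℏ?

cos²θ_min = l/(l+1) = 0.8333.
Solving: l = 5.
Then |L| = ℏ√(5·6) = √30 ℏ.

l = 5, |L| = √30 ℏ ≈ 5.477ℏ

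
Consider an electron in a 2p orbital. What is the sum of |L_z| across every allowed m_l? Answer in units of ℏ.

Σ|L_z| = 2 ℏ

For 2p, l = 1.
The allowed m_l values are -1, 0, 1.
Σ|m_l| = 2·1(1+1)/2 = 2.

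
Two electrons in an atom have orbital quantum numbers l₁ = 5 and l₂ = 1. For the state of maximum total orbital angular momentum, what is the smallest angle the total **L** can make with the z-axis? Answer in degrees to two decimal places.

θ_min ≈ 22.21°

The total orbital quantum number L ranges from |l₁ − l₂| to l₁ + l₂ in integer steps.
Allowed values: L = 4, 5, 6.
The maximum is L = 6, with |L_tot| = ℏ√(6·7) = √42 ℏ.
The minimum angle with z is arccos(6/√42) ≈ 22.21°.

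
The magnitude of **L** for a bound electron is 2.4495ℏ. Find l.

l = 2

|L| = ℏ√(l(l+1)), so l(l+1) = 6.
Solving: l = 2.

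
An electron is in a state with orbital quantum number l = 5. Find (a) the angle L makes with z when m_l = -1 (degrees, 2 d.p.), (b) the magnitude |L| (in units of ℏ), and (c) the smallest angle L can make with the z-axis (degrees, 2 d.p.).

θ(m_l=-1) ≈ 100.52°; |L| = √30 ℏ ≈ 5.477ℏ; θ_min ≈ 24.09°

For m_l = -1: cos θ = -1/√30, θ ≈ 100.52°.
|L| = ℏ√(5·6) = √30 ℏ ≈ 5.477ℏ.
cos θ_min = 5/√30, so θ_min ≈ 24.09°.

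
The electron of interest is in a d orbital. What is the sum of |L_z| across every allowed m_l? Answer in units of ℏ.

For a d orbital, l = 2.
The allowed m_l values are -2, -1, 0, 1, 2.
Σ|m_l| = l(l+1) = 6.

Σ|L_z| = 6 ℏ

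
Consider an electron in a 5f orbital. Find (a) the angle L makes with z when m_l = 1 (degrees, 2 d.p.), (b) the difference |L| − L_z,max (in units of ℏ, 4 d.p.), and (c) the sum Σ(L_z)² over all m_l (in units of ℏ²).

θ(m_l=1) ≈ 73.22°; |L|−L_z,max ≈ 0.4641ℏ; Σ(L_z)² = 28 ℏ²

5f means n = 5, l = 3.
For m_l = 1: cos θ = 1/√12, θ ≈ 73.22°.
|L| − L_z,max = (2√3 − 3)ℏ ≈ 0.4641ℏ.
Σ m_l² = 28, so Σ(L_z)² = 28 ℏ².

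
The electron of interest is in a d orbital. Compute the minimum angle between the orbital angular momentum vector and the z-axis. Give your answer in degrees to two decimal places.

θ_min ≈ 35.26°

A d state has l = 2.
|L| = ℏ√(l(l+1)) = √6 ℏ.
The smallest angle corresponds to the largest L_z, i.e. m_l = l = 2, giving L_z = 2ℏ.
cos θ_min = 2/√6, so θ_min ≈ 35.26°.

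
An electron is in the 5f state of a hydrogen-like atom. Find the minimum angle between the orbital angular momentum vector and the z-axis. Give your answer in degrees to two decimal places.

θ_min ≈ 30.00°

For 5f, l = 3.
|L| = √(l(l+1)) ℏ = 2√3 ℏ.
The smallest angle corresponds to the largest L_z, i.e. m_l = l = 3, giving L_z = 3ℏ.
cos θ_min = 3/√12, so θ_min ≈ 30.00°.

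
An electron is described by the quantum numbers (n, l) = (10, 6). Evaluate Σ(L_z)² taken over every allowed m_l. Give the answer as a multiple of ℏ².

Σ(L_z)² = 182 ℏ²

m_l ∈ {-6, -5, -4, -3, -2, -1, 0, 1, 2, 3, 4, 5, 6}.
Summing m² from −6 to 6: Σ m_l² = 182.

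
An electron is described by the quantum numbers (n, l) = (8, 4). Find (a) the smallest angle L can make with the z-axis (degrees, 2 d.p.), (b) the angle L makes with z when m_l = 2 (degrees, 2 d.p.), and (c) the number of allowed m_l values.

cos θ_min = 4/√20, so θ_min ≈ 26.57°.
For m_l = 2: cos θ = 2/√20, θ ≈ 63.43°.
There are 2l+1 = 9 values of m_l.

θ_min ≈ 26.57°; θ(m_l=2) ≈ 63.43°; 9 values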